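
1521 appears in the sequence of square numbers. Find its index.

We need n² = 1521, so n = √1521 = 39.
Check: 39² = 1521. ✓

39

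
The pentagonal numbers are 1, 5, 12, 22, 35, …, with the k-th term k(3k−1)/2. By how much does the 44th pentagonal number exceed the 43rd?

130

Consecutive pentagonal numbers differ by 3n − 2: here 3·44 − 2 = 130.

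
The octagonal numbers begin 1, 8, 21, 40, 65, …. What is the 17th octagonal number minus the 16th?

97

Consecutive octagonal numbers differ by 6n − 5: here 6·17 − 5 = 97.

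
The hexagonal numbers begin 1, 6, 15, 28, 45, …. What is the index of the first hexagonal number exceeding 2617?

Solve n(2n−1) > 2617 for integer n.
The largest n with value ≤ 2617 is 36 (since 2556 ≤ 2617 < 2701), so the first above is n = 37, value 2701.

37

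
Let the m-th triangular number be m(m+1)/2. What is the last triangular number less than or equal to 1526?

1485

Solve n(n+1)/2 ≤ 1526 for integer n.
n = 54 gives 1485 ≤ 1526, while n = 55 gives 1540 > 1526; so the answer is 1485.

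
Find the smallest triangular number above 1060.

1081

Solve n(n+1)/2 > 1060 for integer n.
The largest n with value ≤ 1060 is 45 (since 1035 ≤ 1060 < 1081), so the first above is n = 46, value 1081.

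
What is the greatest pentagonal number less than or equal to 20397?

20126

Solve n(3n−1)/2 ≤ 20397 for integer n.
n = 116 gives 20126 ≤ 20397, while n = 117 gives 20475 > 20397; so the answer is 20126.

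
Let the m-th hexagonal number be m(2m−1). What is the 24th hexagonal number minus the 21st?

267

24·(2·24 − 1) = 1128 and 21·(2·21 − 1) = 861.
Difference: 1128 − 861 = 267.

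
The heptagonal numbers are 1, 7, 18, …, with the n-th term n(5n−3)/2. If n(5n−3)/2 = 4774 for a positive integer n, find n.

Set n(5n−3)/2 = 4774, giving 5n² − 3n − 9548 = 0.
So n = (3 + 437) / 10 = 440/10 = 44.

44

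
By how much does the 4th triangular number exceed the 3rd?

4

Consecutive triangular numbers differ by n: T_{4} − T_{3} = 4.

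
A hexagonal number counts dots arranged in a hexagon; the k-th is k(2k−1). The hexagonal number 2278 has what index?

34

Set n(2n−1) = 2278, giving 2n² − n − 2278 = 0.
The discriminant is 1 + 8·2278 = 18225, and √18225 = 135.
So n = (1 + 135) / 4 = 136/4 = 34.
Check: 34·(2·34 − 1) = 2278. ✓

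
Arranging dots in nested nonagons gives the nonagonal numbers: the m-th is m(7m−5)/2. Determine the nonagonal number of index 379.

The 379th nonagonal number is n(7n−5)/2 with n = 379.
379·(7·379 − 5)/2 = 379·2648/2 = 379·1324 = 501796.

501796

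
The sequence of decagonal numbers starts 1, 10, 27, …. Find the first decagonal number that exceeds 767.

855

Solve n(4n−3) > 767 for integer n.
The largest n with value ≤ 767 is 14 (since 742 ≤ 767 < 855), so the first above is n = 15, value 855.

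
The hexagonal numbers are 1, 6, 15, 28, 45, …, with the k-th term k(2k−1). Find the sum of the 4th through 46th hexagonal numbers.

Σ i(2i−1) = 2Σi² − Σi over i = 4..46.
Σi = 1081 − 6 = 1075 and Σi² = 33511 − 14 = 33497.
2·33497 − 1·1075 = 65919.

65919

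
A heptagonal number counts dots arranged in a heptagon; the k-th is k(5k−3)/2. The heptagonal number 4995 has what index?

Set n(5n−3)/2 = 4995, giving 5n² − 3n − 9990 = 0.
The discriminant is 9 + 40·4995 = 199809, and √199809 = 447.
So n = (3 + 447) / 10 = 450/10 = 45.

45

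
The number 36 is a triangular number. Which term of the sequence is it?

8

Set n(n+1)/2 = 36, giving n² + n − 72 = 0.
The discriminant is 1 + 8·36 = 289, and √289 = 17.
So n = (-1 + 17) / 2 = 16/2 = 8.
Check: 8·9/2 = 36. ✓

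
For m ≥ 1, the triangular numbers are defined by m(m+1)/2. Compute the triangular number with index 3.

6

The 3rd triangular number is n(n+1)/2 with n = 3.
3·4/2 = 12/2 = 6.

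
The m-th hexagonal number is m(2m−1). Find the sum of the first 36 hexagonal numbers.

Σ i(2i−1) = 2Σi² − Σi over i = 1..36.
Σi = 666 and Σi² = 16206.
2·16206 − 1·666 = 31746.

31746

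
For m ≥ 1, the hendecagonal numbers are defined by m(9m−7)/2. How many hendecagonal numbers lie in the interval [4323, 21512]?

38

The n-th hendecagonal number is n(9n−7)/2.
Smallest index with value ≥ 4323: n = 32 (giving 4496).
Largest index with value ≤ 21512: n = 69 (giving 21183).
Indices 32 through 69: 38 terms.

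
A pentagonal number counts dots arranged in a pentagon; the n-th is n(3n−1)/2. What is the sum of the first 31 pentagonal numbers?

15376

Σ i(3i−1)/2 = (3Σi² − Σi) / 2 over i = 1..31.
Σi = 496 and Σi² = 10416.
(3·10416 − 1·496) / 2 = 30752/2 = 15376.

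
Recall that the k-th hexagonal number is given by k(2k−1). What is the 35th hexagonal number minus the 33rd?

270

35·(2·35 − 1) = 2415 and 33·(2·33 − 1) = 2145.
Difference: 2415 − 2145 = 270.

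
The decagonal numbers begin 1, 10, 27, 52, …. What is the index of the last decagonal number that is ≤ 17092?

65

Solve n(4n−3) ≤ 17092 for integer n.
n = 65 gives 16705 ≤ 17092, while n = 66 gives 17226 > 17092; so the answer is index 65.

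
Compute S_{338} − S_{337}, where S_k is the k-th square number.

675

n² − (n−1)² = 2n − 1, so 338² − 337² = 2·338 − 1 = 675.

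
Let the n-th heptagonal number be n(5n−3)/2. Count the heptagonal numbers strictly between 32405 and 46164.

The n-th heptagonal number is n(5n−3)/2.
Smallest index with value > 32405: n = 115 (giving 32890).
Largest index with value < 46164: n = 136 (giving 46036).
Indices 115 through 136: 22 terms.

22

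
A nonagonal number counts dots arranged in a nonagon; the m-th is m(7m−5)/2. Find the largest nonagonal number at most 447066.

445179

Solve n(7n−5)/2 ≤ 447066 for integer n.
n = 357 gives 445179 ≤ 447066, while n = 358 gives 447679 > 447066; so the answer is 445179.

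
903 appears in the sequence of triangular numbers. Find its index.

Set n(n+1)/2 = 903, giving n² + n − 1806 = 0.
The discriminant is 1 + 8·903 = 7225, and √7225 = 85.
So n = (-1 + 85) / 2 = 84/2 = 42.

42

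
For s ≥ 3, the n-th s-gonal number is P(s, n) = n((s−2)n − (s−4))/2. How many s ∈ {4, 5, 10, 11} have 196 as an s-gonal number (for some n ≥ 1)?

s = 4: P(4, 14) = 196. ✓
s = 5: P(5, 11) = 176 and P(5, 12) = 210; 196 is not s-gonal.
s = 10: P(10, 7) = 175 and P(10, 8) = 232; 196 is not s-gonal.
s = 11: P(11, 7) = 196. ✓
Hits: s ∈ {4, 11} → 2.

2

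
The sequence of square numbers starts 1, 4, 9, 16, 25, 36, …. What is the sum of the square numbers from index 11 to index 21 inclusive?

2926

Σ_{i=11}^{21} i² = 3311 − 385 = 2926.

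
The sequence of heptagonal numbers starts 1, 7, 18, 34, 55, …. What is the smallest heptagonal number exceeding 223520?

224550

Solve n(5n−3)/2 > 223520 for integer n.
The largest n with value ≤ 223520 is 299 (since 223054 ≤ 223520 < 224550), so the first above is n = 300, value 224550.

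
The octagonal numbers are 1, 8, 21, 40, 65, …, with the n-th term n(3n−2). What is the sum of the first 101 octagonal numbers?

Σ i(3i−2) = 3Σi² − 2Σi over i = 1..101.
Σi = 5151 and Σi² = 348551.
3·348551 − 2·5151 = 1035351.

1035351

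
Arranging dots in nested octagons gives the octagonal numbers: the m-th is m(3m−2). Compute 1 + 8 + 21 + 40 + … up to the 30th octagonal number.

27435

Σ i(3i−2) = 3Σi² − 2Σi over i = 1..30.
Σi = 465 and Σi² = 9455.
3·9455 − 2·465 = 27435.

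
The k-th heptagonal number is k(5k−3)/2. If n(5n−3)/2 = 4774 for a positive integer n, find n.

44

Set n(5n−3)/2 = 4774, giving 5n² − 3n − 9548 = 0.
So n = (3 + 437) / 10 = 440/10 = 44.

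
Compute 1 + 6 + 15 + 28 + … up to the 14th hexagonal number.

1925

Σ i(2i−1) = 2Σi² − Σi over i = 1..14.
Σi = 105 and Σi² = 1015.
2·1015 − 1·105 = 1925.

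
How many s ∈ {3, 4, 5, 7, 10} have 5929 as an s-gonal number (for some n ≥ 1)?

s = 3: P(3, 108) = 5886 and P(3, 109) = 5995; 5929 is not s-gonal.
s = 4: P(4, 77) = 5929. ✓
s = 5: P(5, 63) = 5922 and P(5, 64) = 6112; 5929 is not s-gonal.
s = 7: P(7, 49) = 5929. ✓
s = 10: P(10, 38) = 5662 and P(10, 39) = 5967; 5929 is not s-gonal.
Hits: s ∈ {4, 7} → 2.

2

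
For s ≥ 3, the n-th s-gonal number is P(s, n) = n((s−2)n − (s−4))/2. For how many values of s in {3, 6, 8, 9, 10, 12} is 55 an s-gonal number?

s = 3: P(3, 10) = 55. ✓
s = 6: P(6, 5) = 45 and P(6, 6) = 66; 55 is not s-gonal.
s = 8: P(8, 4) = 40 and P(8, 5) = 65; 55 is not s-gonal.
s = 9: P(9, 4) = 46 and P(9, 5) = 75; 55 is not s-gonal.
s = 10: P(10, 4) = 52 and P(10, 5) = 85; 55 is not s-gonal.
s = 12: P(12, 3) = 33 and P(12, 4) = 64; 55 is not s-gonal.
Hits: s ∈ {3} → 1.

1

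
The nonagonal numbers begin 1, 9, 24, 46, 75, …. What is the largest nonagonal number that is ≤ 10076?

Solve n(7n−5)/2 ≤ 10076 for integer n.
n = 54 gives 10071 ≤ 10076, while n = 55 gives 10450 > 10076; so the answer is 10071.

10071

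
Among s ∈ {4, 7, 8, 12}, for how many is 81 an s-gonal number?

2

s = 4: P(4, 9) = 81. ✓
s = 7: P(7, 6) = 81. ✓
s = 8: P(8, 5) = 65 and P(8, 6) = 96; 81 is not s-gonal.
s = 12: P(12, 4) = 64 and P(12, 5) = 105; 81 is not s-gonal.
Hits: s ∈ {4, 7} → 2.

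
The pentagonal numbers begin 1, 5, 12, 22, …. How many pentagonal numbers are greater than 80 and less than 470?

10

The n-th pentagonal number is n(3n−1)/2.
Smallest index with value > 80: n = 8 (giving 92).
Largest index with value < 470: n = 17 (giving 425).
Indices 8 through 17: 10 terms.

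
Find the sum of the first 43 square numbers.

Σ_{i=1}^{43} i² = 43·44·87/6 = 27434.

27434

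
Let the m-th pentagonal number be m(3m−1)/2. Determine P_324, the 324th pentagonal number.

The 324th pentagonal number is n(3n−1)/2 with n = 324.
324·(3·324 − 1)/2 = 324·971/2 = 157302.

157302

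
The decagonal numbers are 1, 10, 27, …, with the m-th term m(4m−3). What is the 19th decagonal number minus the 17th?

282

19·(4·19 − 3) = 1387 and 17·(4·17 − 3) = 1105.
Difference: 1387 − 1105 = 282.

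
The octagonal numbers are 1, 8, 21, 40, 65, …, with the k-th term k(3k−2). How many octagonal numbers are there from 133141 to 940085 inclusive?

350

The n-th octagonal number is n(3n−2).
Smallest index with value ≥ 133141: n = 211 (giving 133141).
Largest index with value ≤ 940085: n = 560 (giving 939680).
Indices 211 through 560: 350 terms.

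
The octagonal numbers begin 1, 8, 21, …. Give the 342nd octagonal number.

The 342nd octagonal number is n(3n−2) with n = 342.
342·(3·342 − 2) = 342·1024 = 350208.

350208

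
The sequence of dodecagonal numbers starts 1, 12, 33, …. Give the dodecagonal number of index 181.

The 181st dodecagonal number is n(5n−4) with n = 181.
181·(5·181 − 4) = 181·901 = 163081.

163081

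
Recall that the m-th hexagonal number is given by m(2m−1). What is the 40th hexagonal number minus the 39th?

157

Consecutive hexagonal numbers differ by 4n − 3: here 4·40 − 3 = 157.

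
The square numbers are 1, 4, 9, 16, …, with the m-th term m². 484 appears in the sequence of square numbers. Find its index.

22

We need n² = 484, so n = √484 = 22.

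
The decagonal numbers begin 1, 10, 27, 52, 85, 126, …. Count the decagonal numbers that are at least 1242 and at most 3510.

13

The n-th decagonal number is n(4n−3).
Smallest index with value ≥ 1242: n = 18 (giving 1242).
Largest index with value ≤ 3510: n = 30 (giving 3510).
Indices 18 through 30: 13 terms.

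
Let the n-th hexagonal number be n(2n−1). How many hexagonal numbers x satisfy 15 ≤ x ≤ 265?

The n-th hexagonal number is n(2n−1).
Smallest index with value ≥ 15: n = 3 (giving 15).
Largest index with value ≤ 265: n = 11 (giving 231).
Indices 3 through 11: 9 terms.

9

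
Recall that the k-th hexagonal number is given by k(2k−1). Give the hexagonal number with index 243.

The 243rd hexagonal number is n(2n−1) with n = 243.
243·(2·243 − 1) = 243·485 = 117855.

117855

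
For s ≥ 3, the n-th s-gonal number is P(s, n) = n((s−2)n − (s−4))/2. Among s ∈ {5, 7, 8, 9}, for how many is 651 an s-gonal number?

2

s = 5: P(5, 21) = 651. ✓
s = 7: P(7, 16) = 616 and P(7, 17) = 697; 651 is not s-gonal.
s = 8: P(8, 15) = 645 and P(8, 16) = 736; 651 is not s-gonal.
s = 9: P(9, 14) = 651. ✓
Hits: s ∈ {5, 9} → 2.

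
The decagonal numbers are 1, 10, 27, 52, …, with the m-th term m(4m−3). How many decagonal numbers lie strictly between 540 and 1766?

9

The n-th decagonal number is n(4n−3).
Smallest index with value > 540: n = 13 (giving 637).
Largest index with value < 1766: n = 21 (giving 1701).
Indices 13 through 21: 9 terms.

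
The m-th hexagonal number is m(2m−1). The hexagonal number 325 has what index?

Set n(2n−1) = 325, giving 2n² − n − 325 = 0.
The discriminant is 1 + 8·325 = 2601, and √2601 = 51.
So n = (1 + 51) / 4 = 52/4 = 13.

13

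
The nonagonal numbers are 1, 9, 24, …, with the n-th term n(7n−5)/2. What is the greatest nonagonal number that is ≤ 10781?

Solve n(7n−5)/2 ≤ 10781 for integer n.
n = 55 gives 10450 ≤ 10781, while n = 56 gives 10836 > 10781; so the answer is 10450.

10450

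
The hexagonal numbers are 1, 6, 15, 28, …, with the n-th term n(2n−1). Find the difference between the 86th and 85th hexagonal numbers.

Consecutive hexagonal numbers differ by 4n − 3: here 4·86 − 3 = 341.

341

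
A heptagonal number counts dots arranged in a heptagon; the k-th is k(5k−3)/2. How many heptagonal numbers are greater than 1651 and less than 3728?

The n-th heptagonal number is n(5n−3)/2.
Smallest index with value > 1651: n = 27 (giving 1782).
Largest index with value < 3728: n = 38 (giving 3553).
Indices 27 through 38: 12 terms.

12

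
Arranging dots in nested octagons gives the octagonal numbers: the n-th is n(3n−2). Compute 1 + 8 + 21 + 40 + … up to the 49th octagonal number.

118825

Σ i(3i−2) = 3Σi² − 2Σi over i = 1..49.
Σi = 1225 and Σi² = 40425.
3·40425 − 2·1225 = 118825.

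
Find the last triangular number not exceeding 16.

15

Solve n(n+1)/2 ≤ 16 for integer n.
n = 5 gives 15 ≤ 16, while n = 6 gives 21 > 16; so the answer is 15.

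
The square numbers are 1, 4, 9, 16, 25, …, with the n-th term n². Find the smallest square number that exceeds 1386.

1444

Solve n² > 1386 for integer n.
The largest n with value ≤ 1386 is 37 (since 1369 ≤ 1386 < 1444), so the first above is n = 38, value 1444.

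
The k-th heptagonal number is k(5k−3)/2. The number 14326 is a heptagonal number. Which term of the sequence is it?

Set n(5n−3)/2 = 14326, giving 5n² − 3n − 28652 = 0.
The discriminant is 9 + 40·14326 = 573049, and √573049 = 757.
So n = (3 + 757) / 10 = 760/10 = 76.

76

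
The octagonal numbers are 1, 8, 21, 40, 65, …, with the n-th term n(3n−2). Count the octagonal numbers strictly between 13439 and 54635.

The n-th octagonal number is n(3n−2).
Smallest index with value > 13439: n = 68 (giving 13736).
Largest index with value < 54635: n = 135 (giving 54405).
Indices 68 through 135: 68 terms.

68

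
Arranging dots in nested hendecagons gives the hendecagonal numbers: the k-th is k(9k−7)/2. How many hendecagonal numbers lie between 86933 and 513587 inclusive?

199

The n-th hendecagonal number is n(9n−7)/2.
Smallest index with value ≥ 86933: n = 140 (giving 87710).
Largest index with value ≤ 513587: n = 338 (giving 512915).
Indices 140 through 338: 199 terms.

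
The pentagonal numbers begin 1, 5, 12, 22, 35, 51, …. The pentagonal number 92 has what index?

Set n(3n−1)/2 = 92, giving 3n² − n − 184 = 0.
The discriminant is 1 + 24·92 = 2209, and √2209 = 47.
So n = (1 + 47) / 6 = 48/6 = 8.

8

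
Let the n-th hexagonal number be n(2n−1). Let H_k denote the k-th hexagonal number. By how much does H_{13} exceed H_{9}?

13·(2·13 − 1) = 325 and 9·(2·9 − 1) = 153.
Difference: 325 − 153 = 172.

172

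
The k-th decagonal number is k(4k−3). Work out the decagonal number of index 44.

The 44th decagonal number is n(4n−3) with n = 44.
44·(4·44 − 3) = 44·173 = 7612.

7612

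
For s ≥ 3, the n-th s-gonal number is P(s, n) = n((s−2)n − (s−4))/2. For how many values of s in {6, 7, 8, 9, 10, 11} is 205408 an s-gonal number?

1

s = 6: P(6, 320) = 204480 and P(6, 321) = 205761; 205408 is not s-gonal.
s = 7: P(7, 286) = 204061 and P(7, 287) = 205492; 205408 is not s-gonal.
s = 8: P(8, 262) = 205408. ✓
s = 9: P(9, 242) = 204369 and P(9, 243) = 206064; 205408 is not s-gonal.
s = 10: P(10, 226) = 203626 and P(10, 227) = 205435; 205408 is not s-gonal.
s = 11: P(11, 214) = 205333 and P(11, 215) = 207260; 205408 is not s-gonal.
Hits: s ∈ {8} → 1.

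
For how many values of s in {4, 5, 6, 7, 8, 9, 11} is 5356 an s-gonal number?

s = 4: P(4, 73) = 5329 and P(4, 74) = 5476; 5356 is not s-gonal.
s = 5: P(5, 59) = 5192 and P(5, 60) = 5370; 5356 is not s-gonal.
s = 6: P(6, 52) = 5356. ✓
s = 7: P(7, 46) = 5221 and P(7, 47) = 5452; 5356 is not s-gonal.
s = 8: P(8, 42) = 5208 and P(8, 43) = 5461; 5356 is not s-gonal.
s = 9: P(9, 39) = 5226 and P(9, 40) = 5500; 5356 is not s-gonal.
s = 11: P(11, 34) = 5083 and P(11, 35) = 5390; 5356 is not s-gonal.
Hits: s ∈ {6} → 1.

1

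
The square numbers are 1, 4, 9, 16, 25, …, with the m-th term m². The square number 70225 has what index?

We need n² = 70225, so n = √70225 = 265.
Check: 265² = 70225. ✓

265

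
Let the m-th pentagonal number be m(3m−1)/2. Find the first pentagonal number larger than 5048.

Solve n(3n−1)/2 > 5048 for integer n.
The largest n with value ≤ 5048 is 58 (since 5017 ≤ 5048 < 5192), so the first above is n = 59, value 5192.

5192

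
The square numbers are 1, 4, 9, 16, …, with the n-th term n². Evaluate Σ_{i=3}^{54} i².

Σ_{i=3}^{54} i² = 53955 − 5 = 53950.

53950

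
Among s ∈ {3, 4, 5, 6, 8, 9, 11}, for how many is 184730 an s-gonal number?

s = 3: P(3, 607) = 184528 and P(3, 608) = 185136; 184730 is not s-gonal.
s = 4: P(4, 429) = 184041 and P(4, 430) = 184900; 184730 is not s-gonal.
s = 5: P(5, 351) = 184626 and P(5, 352) = 185680; 184730 is not s-gonal.
s = 6: P(6, 304) = 184528 and P(6, 305) = 185745; 184730 is not s-gonal.
s = 8: P(8, 248) = 184016 and P(8, 249) = 185505; 184730 is not s-gonal.
s = 9: P(9, 230) = 184575 and P(9, 231) = 186186; 184730 is not s-gonal.
s = 11: P(11, 203) = 184730. ✓
Hits: s ∈ {11} → 1.

1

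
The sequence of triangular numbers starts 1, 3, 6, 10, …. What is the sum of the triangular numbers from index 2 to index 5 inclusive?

Σ i(i+1)/2 = (Σi² + Σi) / 2 over i = 2..5.
Σi = 15 − 1 = 14 and Σi² = 55 − 1 = 54.
(1·54 + 1·14) / 2 = 68/2 = 34.

34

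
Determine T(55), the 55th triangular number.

1540

55·56/2 = 3080/2 = 1540.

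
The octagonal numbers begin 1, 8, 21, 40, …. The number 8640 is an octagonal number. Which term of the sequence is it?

Set n(3n−2) = 8640, giving 3n² − 2n − 8640 = 0.
The discriminant is 4 + 12·8640 = 103684, and √103684 = 322.
So n = (2 + 322) / 6 = 324/6 = 54.

54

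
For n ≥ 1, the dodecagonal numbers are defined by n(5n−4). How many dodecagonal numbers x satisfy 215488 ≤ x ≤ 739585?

178

The n-th dodecagonal number is n(5n−4).
Smallest index with value ≥ 215488: n = 208 (giving 215488).
Largest index with value ≤ 739585: n = 385 (giving 739585).
Indices 208 through 385: 178 terms.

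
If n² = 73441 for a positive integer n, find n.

271

We need n² = 73441, so n = √73441 = 271.
Check: 271² = 73441. ✓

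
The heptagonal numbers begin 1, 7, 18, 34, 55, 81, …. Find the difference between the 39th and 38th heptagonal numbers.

191

Consecutive heptagonal numbers differ by 5n − 4: here 5·39 − 4 = 191.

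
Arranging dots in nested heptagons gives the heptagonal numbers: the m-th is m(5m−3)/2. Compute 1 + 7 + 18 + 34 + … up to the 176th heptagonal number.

Σ i(5i−3)/2 = (5Σi² − 3Σi) / 2 over i = 1..176.
Σi = 15576 and Σi² = 1832776.
(5·1832776 − 3·15576) / 2 = 9117152/2 = 4558576.

4558576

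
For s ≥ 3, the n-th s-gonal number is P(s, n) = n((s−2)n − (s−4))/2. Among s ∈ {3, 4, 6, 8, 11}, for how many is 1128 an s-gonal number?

2

s = 3: P(3, 47) = 1128. ✓
s = 4: P(4, 33) = 1089 and P(4, 34) = 1156; 1128 is not s-gonal.
s = 6: P(6, 24) = 1128. ✓
s = 8: P(8, 19) = 1045 and P(8, 20) = 1160; 1128 is not s-gonal.
s = 11: P(11, 16) = 1096 and P(11, 17) = 1241; 1128 is not s-gonal.
Hits: s ∈ {3, 6} → 2.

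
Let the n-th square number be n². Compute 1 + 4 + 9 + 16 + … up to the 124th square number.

Σ_{i=1}^{124} i² = 124·125·249/6 = 643250.

643250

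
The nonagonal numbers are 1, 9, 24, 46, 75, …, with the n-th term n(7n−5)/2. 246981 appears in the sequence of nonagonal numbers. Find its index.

Set n(7n−5)/2 = 246981, giving 7n² − 5n − 493962 = 0.
The discriminant is 25 + 56·246981 = 13830961, and √13830961 = 3719.
So n = (5 + 3719) / 14 = 3724/14 = 266.
Check: 266·(7·266 − 5)/2 = 246981. ✓

266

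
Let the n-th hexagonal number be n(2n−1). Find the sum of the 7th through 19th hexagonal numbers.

Σ i(2i−1) = 2Σi² − Σi over i = 7..19.
Σi = 190 − 21 = 169 and Σi² = 2470 − 91 = 2379.
2·2379 − 1·169 = 4589.

4589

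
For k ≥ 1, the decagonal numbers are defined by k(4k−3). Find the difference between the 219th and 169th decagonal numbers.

77450

219·(4·219 − 3) = 191187 and 169·(4·169 − 3) = 113737.
Difference: 191187 − 113737 = 77450.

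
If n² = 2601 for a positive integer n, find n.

We need n² = 2601, so n = √2601 = 51.

51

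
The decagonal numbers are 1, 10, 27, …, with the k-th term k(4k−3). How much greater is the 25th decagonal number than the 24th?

Consecutive decagonal numbers differ by 8n − 7: here 8·25 − 7 = 193.

193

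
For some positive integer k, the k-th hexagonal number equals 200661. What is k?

317

Set n(2n−1) = 200661, giving 2n² − n − 200661 = 0.
So n = (1 + 1267) / 4 = 1268/4 = 317.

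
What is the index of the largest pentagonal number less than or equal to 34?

Solve n(3n−1)/2 ≤ 34 for integer n.
n = 4 gives 22 ≤ 34, while n = 5 gives 35 > 34; so the answer is index 4.

4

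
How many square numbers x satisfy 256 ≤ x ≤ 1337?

The n-th square number is n².
Smallest index with value ≥ 256: n = 16 (giving 256).
Largest index with value ≤ 1337: n = 36 (giving 1296).
Indices 16 through 36: 21 terms.

21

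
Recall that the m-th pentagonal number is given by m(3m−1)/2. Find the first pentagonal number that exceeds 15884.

Solve n(3n−1)/2 > 15884 for integer n.
The largest n with value ≤ 15884 is 103 (since 15862 ≤ 15884 < 16172), so the first above is n = 104, value 16172.

16172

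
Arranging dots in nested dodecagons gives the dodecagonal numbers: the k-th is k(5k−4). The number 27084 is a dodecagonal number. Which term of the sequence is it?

Set n(5n−4) = 27084, giving 5n² − 4n − 27084 = 0.
So n = (4 + 736) / 10 = 740/10 = 74.

74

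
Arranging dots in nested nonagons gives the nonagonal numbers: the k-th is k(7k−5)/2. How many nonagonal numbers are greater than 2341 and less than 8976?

The n-th nonagonal number is n(7n−5)/2.
Smallest index with value > 2341: n = 27 (giving 2484).
Largest index with value < 8976: n = 50 (giving 8625).
Indices 27 through 50: 24 terms.

24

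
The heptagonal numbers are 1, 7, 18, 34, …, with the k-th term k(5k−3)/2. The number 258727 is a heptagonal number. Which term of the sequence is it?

322

Set n(5n−3)/2 = 258727, giving 5n² − 3n − 517454 = 0.
The discriminant is 9 + 40·258727 = 10349089, and √10349089 = 3217.
So n = (3 + 3217) / 10 = 3220/10 = 322.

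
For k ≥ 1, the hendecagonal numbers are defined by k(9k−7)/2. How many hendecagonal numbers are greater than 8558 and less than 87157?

95

The n-th hendecagonal number is n(9n−7)/2.
Smallest index with value > 8558: n = 45 (giving 8955).
Largest index with value < 87157: n = 139 (giving 86458).
Indices 45 through 139: 95 terms.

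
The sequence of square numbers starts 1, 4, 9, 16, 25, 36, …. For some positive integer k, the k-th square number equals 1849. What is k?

43

We need n² = 1849, so n = √1849 = 43.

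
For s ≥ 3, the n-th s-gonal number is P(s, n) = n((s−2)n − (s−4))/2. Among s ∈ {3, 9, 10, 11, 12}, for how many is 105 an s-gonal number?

s = 3: P(3, 14) = 105. ✓
s = 9: P(9, 5) = 75 and P(9, 6) = 111; 105 is not s-gonal.
s = 10: P(10, 5) = 85 and P(10, 6) = 126; 105 is not s-gonal.
s = 11: P(11, 5) = 95 and P(11, 6) = 141; 105 is not s-gonal.
s = 12: P(12, 5) = 105. ✓
Hits: s ∈ {3, 12} → 2.

2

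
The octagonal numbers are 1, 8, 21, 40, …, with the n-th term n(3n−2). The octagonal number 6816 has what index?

Set n(3n−2) = 6816, giving 3n² − 2n − 6816 = 0.
The discriminant is 4 + 12·6816 = 81796, and √81796 = 286.
So n = (2 + 286) / 6 = 288/6 = 48.

48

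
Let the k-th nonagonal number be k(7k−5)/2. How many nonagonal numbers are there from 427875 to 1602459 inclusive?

The n-th nonagonal number is n(7n−5)/2.
Smallest index with value ≥ 427875: n = 350 (giving 427875).
Largest index with value ≤ 1602459: n = 677 (giving 1602459).
Indices 350 through 677: 328 terms.

328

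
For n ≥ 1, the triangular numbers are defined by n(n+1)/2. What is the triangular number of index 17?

153

The 17th triangular number is n(n+1)/2 with n = 17.
17·18/2 = 306/2 = 153.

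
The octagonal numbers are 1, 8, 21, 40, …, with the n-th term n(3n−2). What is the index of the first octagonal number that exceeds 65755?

Solve n(3n−2) > 65755 for integer n.
The largest n with value ≤ 65755 is 148 (since 65416 ≤ 65755 < 66305), so the first above is n = 149, value 66305.

149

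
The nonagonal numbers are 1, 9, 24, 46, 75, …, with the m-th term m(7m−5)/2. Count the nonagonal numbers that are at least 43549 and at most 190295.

122

The n-th nonagonal number is n(7n−5)/2.
Smallest index with value ≥ 43549: n = 112 (giving 43624).
Largest index with value ≤ 190295: n = 233 (giving 189429).
Indices 112 through 233: 122 terms.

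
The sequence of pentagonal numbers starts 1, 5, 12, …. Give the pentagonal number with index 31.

1426

31·(3·31 − 1)/2 = 31·92/2 = 31·46 = 1426.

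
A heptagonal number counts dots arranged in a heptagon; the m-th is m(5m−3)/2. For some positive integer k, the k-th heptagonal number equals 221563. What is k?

Set n(5n−3)/2 = 221563, giving 5n² − 3n − 443126 = 0.
The discriminant is 9 + 40·221563 = 8862529, and √8862529 = 2977.
So n = (3 + 2977) / 10 = 2980/10 = 298.

298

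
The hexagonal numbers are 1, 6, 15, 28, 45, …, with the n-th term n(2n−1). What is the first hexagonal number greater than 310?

325

Solve n(2n−1) > 310 for integer n.
The largest n with value ≤ 310 is 12 (since 276 ≤ 310 < 325), so the first above is n = 13, value 325.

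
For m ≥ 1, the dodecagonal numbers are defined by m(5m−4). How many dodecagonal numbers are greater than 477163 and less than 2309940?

371

The n-th dodecagonal number is n(5n−4).
Smallest index with value > 477163: n = 310 (giving 479260).
Largest index with value < 2309940: n = 680 (giving 2309280).
Indices 310 through 680: 371 terms.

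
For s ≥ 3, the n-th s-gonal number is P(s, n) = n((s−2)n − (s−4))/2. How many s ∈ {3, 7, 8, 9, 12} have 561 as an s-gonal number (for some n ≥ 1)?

s = 3: P(3, 33) = 561. ✓
s = 7: P(7, 15) = 540 and P(7, 16) = 616; 561 is not s-gonal.
s = 8: P(8, 14) = 560 and P(8, 15) = 645; 561 is not s-gonal.
s = 9: P(9, 13) = 559 and P(9, 14) = 651; 561 is not s-gonal.
s = 12: P(12, 11) = 561. ✓
Hits: s ∈ {3, 12} → 2.

2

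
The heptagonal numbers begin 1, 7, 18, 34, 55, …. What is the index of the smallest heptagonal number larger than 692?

Solve n(5n−3)/2 > 692 for integer n.
The largest n with value ≤ 692 is 16 (since 616 ≤ 692 < 697), so the first above is n = 17, value 697.

17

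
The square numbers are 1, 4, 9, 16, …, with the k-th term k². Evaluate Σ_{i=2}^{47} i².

35719

Σ_{i=2}^{47} i² = 35720 − 1 = 35719.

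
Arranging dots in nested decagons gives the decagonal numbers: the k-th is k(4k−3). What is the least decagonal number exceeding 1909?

2047

Solve n(4n−3) > 1909 for integer n.
The largest n with value ≤ 1909 is 22 (since 1870 ≤ 1909 < 2047), so the first above is n = 23, value 2047.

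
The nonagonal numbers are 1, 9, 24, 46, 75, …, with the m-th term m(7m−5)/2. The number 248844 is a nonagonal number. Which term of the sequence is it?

Set n(7n−5)/2 = 248844, giving 7n² − 5n − 497688 = 0.
The discriminant is 25 + 56·248844 = 13935289, and √13935289 = 3733.
So n = (5 + 3733) / 14 = 3738/14 = 267.

267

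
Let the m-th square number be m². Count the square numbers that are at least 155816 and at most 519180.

326

The n-th square number is n².
Smallest index with value ≥ 155816: n = 395 (giving 156025).
Largest index with value ≤ 519180: n = 720 (giving 518400).
Indices 395 through 720: 326 terms.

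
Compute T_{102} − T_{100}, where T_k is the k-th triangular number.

203

102·103/2 = 5253 and 100·101/2 = 5050.
Difference: 5253 − 5050 = 203.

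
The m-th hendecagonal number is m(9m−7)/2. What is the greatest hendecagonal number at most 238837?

237245

Solve n(9n−7)/2 ≤ 238837 for integer n.
n = 230 gives 237245 ≤ 238837, while n = 231 gives 239316 > 238837; so the answer is 237245.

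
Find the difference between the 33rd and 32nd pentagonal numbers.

Consecutive pentagonal numbers differ by 3n − 2: here 3·33 − 2 = 97.

97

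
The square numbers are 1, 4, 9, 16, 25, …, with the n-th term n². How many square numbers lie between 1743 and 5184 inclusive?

The n-th square number is n².
Smallest index with value ≥ 1743: n = 42 (giving 1764).
Largest index with value ≤ 5184: n = 72 (giving 5184).
Indices 42 through 72: 31 terms.

31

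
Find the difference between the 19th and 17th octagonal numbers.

19·(3·19 − 2) = 1045 and 17·(3·17 − 2) = 833.
Difference: 1045 − 833 = 212.

212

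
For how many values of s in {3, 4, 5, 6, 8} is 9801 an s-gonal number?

2

s = 3: P(3, 139) = 9730 and P(3, 140) = 9870; 9801 is not s-gonal.
s = 4: P(4, 99) = 9801. ✓
s = 5: P(5, 81) = 9801. ✓
s = 6: P(6, 70) = 9730 and P(6, 71) = 10011; 9801 is not s-gonal.
s = 8: P(8, 57) = 9633 and P(8, 58) = 9976; 9801 is not s-gonal.
Hits: s ∈ {4, 5} → 2.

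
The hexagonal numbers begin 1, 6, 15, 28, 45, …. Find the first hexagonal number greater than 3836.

Solve n(2n−1) > 3836 for integer n.
The largest n with value ≤ 3836 is 44 (since 3828 ≤ 3836 < 4005), so the first above is n = 45, value 4005.

4005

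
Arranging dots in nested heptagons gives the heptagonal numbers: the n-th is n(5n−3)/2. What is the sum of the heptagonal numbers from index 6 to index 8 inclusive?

Σ i(5i−3)/2 = (5Σi² − 3Σi) / 2 over i = 6..8.
Σi = 36 − 15 = 21 and Σi² = 204 − 55 = 149.
(5·149 − 3·21) / 2 = 682/2 = 341.

341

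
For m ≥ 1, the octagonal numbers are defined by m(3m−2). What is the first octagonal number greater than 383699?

Solve n(3n−2) > 383699 for integer n.
The largest n with value ≤ 383699 is 357 (since 381633 ≤ 383699 < 383776), so the first above is n = 358, value 383776.

383776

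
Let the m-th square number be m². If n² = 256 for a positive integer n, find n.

We need n² = 256, so n = √256 = 16.

16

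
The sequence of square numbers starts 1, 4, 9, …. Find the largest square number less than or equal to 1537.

1521

Solve n² ≤ 1537 for integer n.
n = 39 gives 1521 ≤ 1537, while n = 40 gives 1600 > 1537; so the answer is 1521.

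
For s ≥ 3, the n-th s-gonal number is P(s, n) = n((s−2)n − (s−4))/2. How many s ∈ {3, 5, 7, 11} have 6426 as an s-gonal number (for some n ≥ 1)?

1

s = 3: P(3, 112) = 6328 and P(3, 113) = 6441; 6426 is not s-gonal.
s = 5: P(5, 65) = 6305 and P(5, 66) = 6501; 6426 is not s-gonal.
s = 7: P(7, 51) = 6426. ✓
s = 11: P(11, 38) = 6365 and P(11, 39) = 6708; 6426 is not s-gonal.
Hits: s ∈ {7} → 1.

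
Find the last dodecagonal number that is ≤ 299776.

Solve n(5n−4) ≤ 299776 for integer n.
n = 245 gives 299145 ≤ 299776, while n = 246 gives 301596 > 299776; so the answer is 299145.

299145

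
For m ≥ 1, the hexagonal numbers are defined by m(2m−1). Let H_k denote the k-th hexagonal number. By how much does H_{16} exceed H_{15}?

61

Consecutive hexagonal numbers differ by 4n − 3: here 4·16 − 3 = 61.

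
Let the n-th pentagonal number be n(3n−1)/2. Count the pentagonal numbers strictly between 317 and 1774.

20

The n-th pentagonal number is n(3n−1)/2.
Smallest index with value > 317: n = 15 (giving 330).
Largest index with value < 1774: n = 34 (giving 1717).
Indices 15 through 34: 20 terms.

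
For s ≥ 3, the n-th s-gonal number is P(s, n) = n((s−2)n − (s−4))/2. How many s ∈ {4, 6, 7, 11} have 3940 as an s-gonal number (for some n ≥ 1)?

s = 4: P(4, 62) = 3844 and P(4, 63) = 3969; 3940 is not s-gonal.
s = 6: P(6, 44) = 3828 and P(6, 45) = 4005; 3940 is not s-gonal.
s = 7: P(7, 40) = 3940. ✓
s = 11: P(11, 29) = 3683 and P(11, 30) = 3945; 3940 is not s-gonal.
Hits: s ∈ {7} → 1.

1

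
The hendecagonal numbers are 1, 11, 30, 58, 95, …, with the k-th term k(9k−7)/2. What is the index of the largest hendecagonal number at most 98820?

Solve n(9n−7)/2 ≤ 98820 for integer n.
n = 148 gives 98050 ≤ 98820, while n = 149 gives 99383 > 98820; so the answer is index 148.

148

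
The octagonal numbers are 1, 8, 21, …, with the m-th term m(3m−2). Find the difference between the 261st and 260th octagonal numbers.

Consecutive octagonal numbers differ by 6n − 5: here 6·261 − 5 = 1561.

1561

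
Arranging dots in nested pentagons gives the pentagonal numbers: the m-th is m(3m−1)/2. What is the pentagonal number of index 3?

12

The 3rd pentagonal number is n(3n−1)/2 with n = 3.
3·(3·3 − 1)/2 = 3·8/2 = 3·4 = 12.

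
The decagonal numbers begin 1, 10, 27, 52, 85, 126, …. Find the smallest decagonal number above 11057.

11077

Solve n(4n−3) > 11057 for integer n.
The largest n with value ≤ 11057 is 52 (since 10660 ≤ 11057 < 11077), so the first above is n = 53, value 11077.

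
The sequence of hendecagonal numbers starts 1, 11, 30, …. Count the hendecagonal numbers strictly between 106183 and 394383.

The n-th hendecagonal number is n(9n−7)/2.
Smallest index with value > 106183: n = 155 (giving 107570).
Largest index with value < 394383: n = 296 (giving 393236).
Indices 155 through 296: 142 terms.

142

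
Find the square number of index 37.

1369

The 37th square number is n² with n = 37.
37² = 1369.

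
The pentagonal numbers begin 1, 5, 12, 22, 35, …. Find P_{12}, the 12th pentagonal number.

The 12th pentagonal number is n(3n−1)/2 with n = 12.
12·(3·12 − 1)/2 = 12·35/2 = 210.

210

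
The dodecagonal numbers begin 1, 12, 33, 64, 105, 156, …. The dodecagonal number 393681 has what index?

281

Set n(5n−4) = 393681, giving 5n² − 4n − 393681 = 0.
So n = (4 + 2806) / 10 = 2810/10 = 281.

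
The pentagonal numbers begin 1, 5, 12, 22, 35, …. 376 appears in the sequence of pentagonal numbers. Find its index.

16

Set n(3n−1)/2 = 376, giving 3n² − n − 752 = 0.
The discriminant is 1 + 24·376 = 9025, and √9025 = 95.
So n = (1 + 95) / 6 = 96/6 = 16.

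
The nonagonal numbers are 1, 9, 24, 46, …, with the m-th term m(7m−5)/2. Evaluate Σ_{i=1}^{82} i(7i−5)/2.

646570

Σ i(7i−5)/2 = (7Σi² − 5Σi) / 2 over i = 1..82.
Σi = 3403 and Σi² = 187165.
(7·187165 − 5·3403) / 2 = 1293140/2 = 646570.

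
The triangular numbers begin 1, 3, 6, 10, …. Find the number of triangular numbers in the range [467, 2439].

The n-th triangular number is n(n+1)/2.
Smallest index with value ≥ 467: n = 31 (giving 496).
Largest index with value ≤ 2439: n = 69 (giving 2415).
Indices 31 through 69: 39 terms.

39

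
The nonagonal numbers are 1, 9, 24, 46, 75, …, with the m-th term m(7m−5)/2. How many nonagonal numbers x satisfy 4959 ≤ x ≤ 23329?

The n-th nonagonal number is n(7n−5)/2.
Smallest index with value ≥ 4959: n = 38 (giving 4959).
Largest index with value ≤ 23329: n = 82 (giving 23329).
Indices 38 through 82: 45 terms.

45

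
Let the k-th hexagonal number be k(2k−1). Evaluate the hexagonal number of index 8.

8·(2·8 − 1) = 8·15 = 120.

120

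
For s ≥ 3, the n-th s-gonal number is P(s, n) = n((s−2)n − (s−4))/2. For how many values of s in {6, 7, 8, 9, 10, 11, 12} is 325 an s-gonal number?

2

s = 6: P(6, 13) = 325. ✓
s = 7: P(7, 11) = 286 and P(7, 12) = 342; 325 is not s-gonal.
s = 8: P(8, 10) = 280 and P(8, 11) = 341; 325 is not s-gonal.
s = 9: P(9, 10) = 325. ✓
s = 10: P(10, 9) = 297 and P(10, 10) = 370; 325 is not s-gonal.
s = 11: P(11, 8) = 260 and P(11, 9) = 333; 325 is not s-gonal.
s = 12: P(12, 8) = 288 and P(12, 9) = 369; 325 is not s-gonal.
Hits: s ∈ {6, 9} → 2.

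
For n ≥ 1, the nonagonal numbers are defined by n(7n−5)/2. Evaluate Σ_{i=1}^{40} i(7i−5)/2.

75440

Σ i(7i−5)/2 = (7Σi² − 5Σi) / 2 over i = 1..40.
Σi = 820 and Σi² = 22140.
(7·22140 − 5·820) / 2 = 150880/2 = 75440.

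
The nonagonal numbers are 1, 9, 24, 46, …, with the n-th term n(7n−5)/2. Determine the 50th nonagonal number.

8625

The 50th nonagonal number is n(7n−5)/2 with n = 50.
50·(7·50 − 5)/2 = 50·345/2 = 8625.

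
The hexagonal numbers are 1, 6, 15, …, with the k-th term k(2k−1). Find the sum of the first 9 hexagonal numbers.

525

Σ i(2i−1) = 2Σi² − Σi over i = 1..9.
Σi = 45 and Σi² = 285.
2·285 − 1·45 = 525.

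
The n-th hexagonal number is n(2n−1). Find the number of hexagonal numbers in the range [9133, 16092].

22

The n-th hexagonal number is n(2n−1).
Smallest index with value ≥ 9133: n = 68 (giving 9180).
Largest index with value ≤ 16092: n = 89 (giving 15753).
Indices 68 through 89: 22 terms.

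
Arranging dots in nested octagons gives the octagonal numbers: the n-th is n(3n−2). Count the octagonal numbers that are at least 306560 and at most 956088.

The n-th octagonal number is n(3n−2).
Smallest index with value ≥ 306560: n = 320 (giving 306560).
Largest index with value ≤ 956088: n = 564 (giving 953160).
Indices 320 through 564: 245 terms.

245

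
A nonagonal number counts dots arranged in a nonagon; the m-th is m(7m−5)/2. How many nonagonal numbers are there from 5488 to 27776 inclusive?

The n-th nonagonal number is n(7n−5)/2.
Smallest index with value ≥ 5488: n = 40 (giving 5500).
Largest index with value ≤ 27776: n = 89 (giving 27501).
Indices 40 through 89: 50 terms.

50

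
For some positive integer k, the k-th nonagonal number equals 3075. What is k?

30

Set n(7n−5)/2 = 3075, giving 7n² − 5n − 6150 = 0.
The discriminant is 25 + 56·3075 = 172225, and √172225 = 415.
So n = (5 + 415) / 14 = 420/14 = 30.
Check: 30·(7·30 − 5)/2 = 3075. ✓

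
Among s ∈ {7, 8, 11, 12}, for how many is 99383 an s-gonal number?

1

s = 7: P(7, 199) = 98704 and P(7, 200) = 99700; 99383 is not s-gonal.
s = 8: P(8, 182) = 99008 and P(8, 183) = 100101; 99383 is not s-gonal.
s = 11: P(11, 149) = 99383. ✓
s = 12: P(12, 141) = 98841 and P(12, 142) = 100252; 99383 is not s-gonal.
Hits: s ∈ {11} → 1.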